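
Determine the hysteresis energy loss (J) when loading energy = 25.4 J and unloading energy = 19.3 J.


Hysteresis loss = loading - unloading
= 25.4 - 19.3
= 6.1 J

6.1 J


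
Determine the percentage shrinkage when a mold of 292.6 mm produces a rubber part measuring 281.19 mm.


Shrinkage = (mold - part) / mold * 100
= (292.6 - 281.19) / 292.6 * 100
= 11.41 / 292.6 * 100
= 3.9%

3.9%


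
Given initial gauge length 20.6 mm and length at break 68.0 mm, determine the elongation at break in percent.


Elongation = (Lf - L0) / L0 * 100
= (68.0 - 20.6) / 20.6 * 100
= 47.4 / 20.6 * 100
= 230.1%

230.1%


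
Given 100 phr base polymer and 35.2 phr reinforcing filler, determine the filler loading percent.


Filler % = filler / (rubber + filler) * 100
= 35.2 / (100 + 35.2) * 100
= 35.2 / 135.2 * 100
= 26.04%

26.04%


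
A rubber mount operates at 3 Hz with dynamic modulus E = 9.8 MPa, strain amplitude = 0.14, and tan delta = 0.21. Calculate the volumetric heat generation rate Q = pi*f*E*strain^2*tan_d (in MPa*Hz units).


Q = pi * f * E * strain^2 * tan_d
= pi * 3 * 9.8 * 0.14^2 * 0.21
= pi * 3 * 9.8 * 0.0196 * 0.21
= 0.3802

Q = 0.3802


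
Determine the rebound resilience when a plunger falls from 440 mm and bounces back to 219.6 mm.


Resilience = h_rebound / h_drop * 100
= 219.6 / 440 * 100
= 49.9%

49.9%


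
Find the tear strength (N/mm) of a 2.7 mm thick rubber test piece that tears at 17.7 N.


Tear strength = force / thickness
= 17.7 / 2.7
= 6.56 N/mm

6.56 N/mm


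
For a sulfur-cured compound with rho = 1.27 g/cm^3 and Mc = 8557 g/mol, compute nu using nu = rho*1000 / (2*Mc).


nu = rho * 1000 / (2 * Mc)
nu = 1.27 * 1000 / (2 * 8557)
nu = 1270.0 / 17114
nu = 0.0742 mol/L

0.0742 mol/L


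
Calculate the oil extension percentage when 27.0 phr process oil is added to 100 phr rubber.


Oil % = oil / (100 + oil) * 100
= 27.0 / (100 + 27.0) * 100
= 27.0 / 127.0 * 100
= 21.26%

21.26%


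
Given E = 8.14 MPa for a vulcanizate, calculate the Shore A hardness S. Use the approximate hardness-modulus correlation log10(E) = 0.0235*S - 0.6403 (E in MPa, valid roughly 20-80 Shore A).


log10(E) = 0.0235*S - 0.6403  =>  S = (log10(E) + 0.6403) / 0.0235
log10(8.14) = 0.910624
S = (0.910624 + 0.6403) / 0.0235 = 1.550924 / 0.0235
S = 66.0

Shore A = 66.0


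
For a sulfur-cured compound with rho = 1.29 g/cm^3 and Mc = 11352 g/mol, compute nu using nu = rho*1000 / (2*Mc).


nu = rho * 1000 / (2 * Mc)
nu = 1.29 * 1000 / (2 * 11352)
nu = 1290.0 / 22704
nu = 0.0568 mol/L

0.0568 mol/L


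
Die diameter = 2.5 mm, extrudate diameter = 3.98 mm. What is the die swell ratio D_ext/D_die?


Die swell ratio = D_extrudate / D_die
= 3.98 / 2.5
= 1.592

Die swell = 1.592


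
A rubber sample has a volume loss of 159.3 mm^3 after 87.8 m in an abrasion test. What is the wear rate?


Rate = volume_loss / distance
= 159.3 / 87.8
= 1.814 mm^3/m

1.814 mm^3/m


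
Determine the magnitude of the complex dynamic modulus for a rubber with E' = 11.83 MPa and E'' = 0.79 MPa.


|E*| = sqrt(E'^2 + E''^2)
= sqrt(11.83^2 + 0.79^2)
= sqrt(139.9489 + 0.6241)
= 11.856 MPa

11.856 MPa


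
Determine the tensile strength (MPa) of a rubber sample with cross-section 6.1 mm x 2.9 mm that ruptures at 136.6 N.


Area = width * thickness = 6.1 * 2.9 = 17.69 mm^2
TS = force / area = 136.6 / 17.69 = 7.72 MPa

7.72 MPa


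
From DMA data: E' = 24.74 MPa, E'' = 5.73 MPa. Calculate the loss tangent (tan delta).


tan delta = E'' / E'
= 5.73 / 24.74
= 0.2316

tan delta = 0.2316


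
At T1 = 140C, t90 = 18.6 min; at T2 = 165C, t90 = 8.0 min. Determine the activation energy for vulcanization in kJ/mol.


T1 = 413.15 K, T2 = 438.15 K
1/T1 - 1/T2 = 1.3811e-04
ln(t1/t2) = ln(18.6/8.0) = 0.8437
Ea = 8.314 * 0.8437 / 1.3811e-04 = 50792.4251 J/mol
Ea = 50.79 kJ/mol

50.79 kJ/mol


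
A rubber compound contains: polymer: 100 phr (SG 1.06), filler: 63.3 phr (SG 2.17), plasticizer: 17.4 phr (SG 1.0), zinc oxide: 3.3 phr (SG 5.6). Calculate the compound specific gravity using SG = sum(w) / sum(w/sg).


Sum of weights = 184.0
Volume contributions:
  polymer: 100/1.06 = 94.3396
  filler: 63.3/2.17 = 29.1705
  plasticizer: 17.4/1.0 = 17.4000
  zinc oxide: 3.3/5.6 = 0.5893
Sum of volumes = 141.4994
SG = 184.0 / 141.4994 = 1.3

SG = 1.3


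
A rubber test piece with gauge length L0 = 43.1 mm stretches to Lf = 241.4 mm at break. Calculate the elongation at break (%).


Elongation = (Lf - L0) / L0 * 100
= (241.4 - 43.1) / 43.1 * 100
= 198.3 / 43.1 * 100
= 460.1%

460.1%


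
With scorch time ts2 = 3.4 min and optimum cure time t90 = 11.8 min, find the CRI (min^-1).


CRI = 100 / (t90 - ts2)
= 100 / (11.8 - 3.4)
= 100 / 8.4
= 11.9 min^-1

11.9 min^-1


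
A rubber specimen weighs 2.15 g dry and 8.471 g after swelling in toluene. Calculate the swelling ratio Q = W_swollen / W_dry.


Q = W_swollen / W_dry
Q = 8.471 / 2.15
Q = 3.94

Q = 3.94


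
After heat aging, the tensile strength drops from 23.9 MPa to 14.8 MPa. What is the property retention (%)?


Retention = aged / original * 100
= 14.8 / 23.9 * 100
= 61.9%

61.9%


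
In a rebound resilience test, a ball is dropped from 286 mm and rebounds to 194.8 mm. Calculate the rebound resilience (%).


Resilience = h_rebound / h_drop * 100
= 194.8 / 286 * 100
= 68.1%

68.1%


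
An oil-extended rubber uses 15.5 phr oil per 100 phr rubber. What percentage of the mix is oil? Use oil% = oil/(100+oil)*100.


Oil % = oil / (100 + oil) * 100
= 15.5 / (100 + 15.5) * 100
= 15.5 / 115.5 * 100
= 13.42%

13.42%


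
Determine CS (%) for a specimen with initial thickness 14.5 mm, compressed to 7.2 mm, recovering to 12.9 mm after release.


CS = (t0 - recovered) / (t0 - ts) * 100
= (14.5 - 12.9) / (14.5 - 7.2) * 100
= 1.6 / 7.3 * 100
= 21.9%

21.9%


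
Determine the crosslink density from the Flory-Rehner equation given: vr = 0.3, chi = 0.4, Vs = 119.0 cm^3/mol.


ln(1 - vr) = ln(1 - 0.3) = -0.3567
Numerator = -((-0.3567) + 0.3 + 0.4 * 0.3^2) = 0.0207
Denominator = 119.0 * (0.3^(1/3) - 0.3/2) = 61.8125
nu = 0.0207 / 61.8125 = 3.3448e-04 mol/cm^3

3.3448e-04 mol/cm^3


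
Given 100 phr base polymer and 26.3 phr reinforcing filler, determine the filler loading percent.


Filler % = filler / (rubber + filler) * 100
= 26.3 / (100 + 26.3) * 100
= 26.3 / 126.3 * 100
= 20.82%

20.82%


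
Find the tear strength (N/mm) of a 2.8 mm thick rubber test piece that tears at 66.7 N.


Tear strength = force / thickness
= 66.7 / 2.8
= 23.82 N/mm

23.82 N/mm


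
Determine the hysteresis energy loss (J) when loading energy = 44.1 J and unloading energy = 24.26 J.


Hysteresis loss = loading - unloading
= 44.1 - 24.26
= 19.84 J

19.84 J


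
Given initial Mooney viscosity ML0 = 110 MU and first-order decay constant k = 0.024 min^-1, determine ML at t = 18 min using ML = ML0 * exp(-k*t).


ML = ML0 * exp(-k * t)
ML = 110 * exp(-0.024 * 18)
ML = 110 * 0.6492
ML = 71.41 MU

71.41 MU


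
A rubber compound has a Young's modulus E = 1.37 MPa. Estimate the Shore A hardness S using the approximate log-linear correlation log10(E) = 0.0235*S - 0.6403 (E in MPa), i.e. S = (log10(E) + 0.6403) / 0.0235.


log10(E) = 0.0235*S - 0.6403  =>  S = (log10(E) + 0.6403) / 0.0235
log10(1.37) = 0.136721
S = (0.136721 + 0.6403) / 0.0235 = 0.777021 / 0.0235
S = 33.1

Shore A = 33.1


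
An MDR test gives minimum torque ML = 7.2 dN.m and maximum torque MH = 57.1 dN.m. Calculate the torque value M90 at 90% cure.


M90 = ML + 0.9 * (MH - ML)
M90 = 7.2 + 0.9 * (57.1 - 7.2)
M90 = 7.2 + 0.9 * 49.9
M90 = 52.11 dN.m

52.11 dN.m


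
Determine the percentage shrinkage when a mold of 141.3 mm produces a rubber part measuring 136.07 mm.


Shrinkage = (mold - part) / mold * 100
= (141.3 - 136.07) / 141.3 * 100
= 5.23 / 141.3 * 100
= 3.7%

3.7%


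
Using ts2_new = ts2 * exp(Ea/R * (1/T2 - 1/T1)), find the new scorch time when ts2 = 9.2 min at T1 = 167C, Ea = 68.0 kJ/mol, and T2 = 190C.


Convert temperatures: T1 = 167 + 273.15 = 440.15 K, T2 = 190 + 273.15 = 463.15 K
ts2_new = 9.2 * exp(68000 / 8.314 * (1/463.15 - 1/440.15))
1/T2 - 1/T1 = -1.1283e-04
ts2_new = 3.66 min

3.66 min


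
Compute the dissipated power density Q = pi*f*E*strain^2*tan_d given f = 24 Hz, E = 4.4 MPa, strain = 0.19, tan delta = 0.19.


Q = pi * f * E * strain^2 * tan_d
= pi * 24 * 4.4 * 0.19^2 * 0.19
= pi * 24 * 4.4 * 0.0361 * 0.19
= 2.2755

Q = 2.2755


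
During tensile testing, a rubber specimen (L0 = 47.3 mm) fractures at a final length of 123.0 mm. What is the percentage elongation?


Elongation = (Lf - L0) / L0 * 100
= (123.0 - 47.3) / 47.3 * 100
= 75.7 / 47.3 * 100
= 160.0%

160.0%


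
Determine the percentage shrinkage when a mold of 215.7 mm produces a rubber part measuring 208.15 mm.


Shrinkage = (mold - part) / mold * 100
= (215.7 - 208.15) / 215.7 * 100
= 7.55 / 215.7 * 100
= 3.5%

3.5%


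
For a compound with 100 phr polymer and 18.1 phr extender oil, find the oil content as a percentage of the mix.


Oil % = oil / (100 + oil) * 100
= 18.1 / (100 + 18.1) * 100
= 18.1 / 118.1 * 100
= 15.33%

15.33%


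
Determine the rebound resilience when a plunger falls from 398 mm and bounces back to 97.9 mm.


Resilience = h_rebound / h_drop * 100
= 97.9 / 398 * 100
= 24.6%

24.6%


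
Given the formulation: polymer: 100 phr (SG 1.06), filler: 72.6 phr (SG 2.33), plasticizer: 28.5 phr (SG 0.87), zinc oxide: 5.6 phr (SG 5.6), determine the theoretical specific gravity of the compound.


Sum of weights = 206.7
Volume contributions:
  polymer: 100/1.06 = 94.3396
  filler: 72.6/2.33 = 31.1588
  plasticizer: 28.5/0.87 = 32.7586
  zinc oxide: 5.6/5.6 = 1.0000
Sum of volumes = 159.2570
SG = 206.7 / 159.2570 = 1.298

SG = 1.298


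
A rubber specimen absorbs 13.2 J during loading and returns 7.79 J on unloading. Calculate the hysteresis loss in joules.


Hysteresis loss = loading - unloading
= 13.2 - 7.79
= 5.41 J

5.41 J


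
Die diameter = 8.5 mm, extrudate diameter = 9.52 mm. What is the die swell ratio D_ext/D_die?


Die swell ratio = D_extrudate / D_die
= 9.52 / 8.5
= 1.12

Die swell = 1.12


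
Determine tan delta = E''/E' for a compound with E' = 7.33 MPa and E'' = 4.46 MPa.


tan delta = E'' / E'
= 4.46 / 7.33
= 0.6085

tan delta = 0.6085


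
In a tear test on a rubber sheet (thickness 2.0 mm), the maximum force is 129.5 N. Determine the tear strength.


Tear strength = force / thickness
= 129.5 / 2.0
= 64.75 N/mm

64.75 N/mm


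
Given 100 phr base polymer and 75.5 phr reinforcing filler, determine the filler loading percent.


Filler % = filler / (rubber + filler) * 100
= 75.5 / (100 + 75.5) * 100
= 75.5 / 175.5 * 100
= 43.02%

43.02%


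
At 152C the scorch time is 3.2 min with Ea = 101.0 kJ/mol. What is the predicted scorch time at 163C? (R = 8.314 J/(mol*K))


Convert temperatures: T1 = 152 + 273.15 = 425.15 K, T2 = 163 + 273.15 = 436.15 K
ts2_new = 3.2 * exp(101000 / 8.314 * (1/436.15 - 1/425.15))
1/T2 - 1/T1 = -5.9322e-05
ts2_new = 1.56 min

1.56 min


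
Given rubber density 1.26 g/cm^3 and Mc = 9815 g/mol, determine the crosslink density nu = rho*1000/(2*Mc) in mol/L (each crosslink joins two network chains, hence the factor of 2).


nu = rho * 1000 / (2 * Mc)
nu = 1.26 * 1000 / (2 * 9815)
nu = 1260.0 / 19630
nu = 0.0642 mol/L

0.0642 mol/L


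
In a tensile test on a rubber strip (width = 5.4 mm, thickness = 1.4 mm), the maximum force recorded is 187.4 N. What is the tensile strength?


Area = width * thickness = 5.4 * 1.4 = 7.56 mm^2
TS = force / area = 187.4 / 7.56 = 24.79 MPa

24.79 MPa


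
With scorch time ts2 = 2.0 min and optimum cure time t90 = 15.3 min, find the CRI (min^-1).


CRI = 100 / (t90 - ts2)
= 100 / (15.3 - 2.0)
= 100 / 13.3
= 7.52 min^-1

7.52 min^-1


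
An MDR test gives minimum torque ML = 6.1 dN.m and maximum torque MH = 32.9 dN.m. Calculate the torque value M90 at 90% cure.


M90 = ML + 0.9 * (MH - ML)
M90 = 6.1 + 0.9 * (32.9 - 6.1)
M90 = 6.1 + 0.9 * 26.8
M90 = 30.22 dN.m

30.22 dN.m


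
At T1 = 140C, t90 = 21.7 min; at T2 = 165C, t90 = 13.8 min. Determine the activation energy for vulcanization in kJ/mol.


T1 = 413.15 K, T2 = 438.15 K
1/T1 - 1/T2 = 1.3811e-04
ln(t1/t2) = ln(21.7/13.8) = 0.4526
Ea = 8.314 * 0.4526 / 1.3811e-04 = 27249.4057 J/mol
Ea = 27.25 kJ/mol

27.25 kJ/mol


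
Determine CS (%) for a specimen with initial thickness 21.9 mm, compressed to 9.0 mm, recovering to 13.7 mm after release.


CS = (t0 - recovered) / (t0 - ts) * 100
= (21.9 - 13.7) / (21.9 - 9.0) * 100
= 8.2 / 12.9 * 100
= 63.6%

63.6%


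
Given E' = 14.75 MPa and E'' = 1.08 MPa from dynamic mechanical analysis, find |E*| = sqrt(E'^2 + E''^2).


|E*| = sqrt(E'^2 + E''^2)
= sqrt(14.75^2 + 1.08^2)
= sqrt(217.5625 + 1.1664)
= 14.789 MPa

14.789 MPa


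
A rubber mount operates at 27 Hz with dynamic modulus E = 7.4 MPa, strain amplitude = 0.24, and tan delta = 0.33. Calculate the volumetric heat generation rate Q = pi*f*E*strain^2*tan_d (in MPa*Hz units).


Q = pi * f * E * strain^2 * tan_d
= pi * 27 * 7.4 * 0.24^2 * 0.33
= pi * 27 * 7.4 * 0.0576 * 0.33
= 11.9311

Q = 11.9311


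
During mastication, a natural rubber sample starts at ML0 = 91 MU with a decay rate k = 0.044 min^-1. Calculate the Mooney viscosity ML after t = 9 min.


ML = ML0 * exp(-k * t)
ML = 91 * exp(-0.044 * 9)
ML = 91 * 0.6730
ML = 61.24 MU

61.24 MU


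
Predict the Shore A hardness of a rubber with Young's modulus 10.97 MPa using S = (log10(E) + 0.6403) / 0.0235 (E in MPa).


log10(E) = 0.0235*S - 0.6403  =>  S = (log10(E) + 0.6403) / 0.0235
log10(10.97) = 1.040207
S = (1.040207 + 0.6403) / 0.0235 = 1.680507 / 0.0235
S = 71.5

Shore A = 71.5


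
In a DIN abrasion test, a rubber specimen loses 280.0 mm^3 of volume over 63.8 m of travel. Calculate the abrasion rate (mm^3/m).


Rate = volume_loss / distance
= 280.0 / 63.8
= 4.389 mm^3/m

4.389 mm^3/m


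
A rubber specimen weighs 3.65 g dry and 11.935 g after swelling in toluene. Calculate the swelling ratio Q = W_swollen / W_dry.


Q = W_swollen / W_dry
Q = 11.935 / 3.65
Q = 3.27

Q = 3.27


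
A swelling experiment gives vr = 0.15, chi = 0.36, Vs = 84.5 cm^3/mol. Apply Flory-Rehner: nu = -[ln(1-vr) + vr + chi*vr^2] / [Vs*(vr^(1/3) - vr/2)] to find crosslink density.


ln(1 - vr) = ln(1 - 0.15) = -0.1625
Numerator = -((-0.1625) + 0.15 + 0.36 * 0.15^2) = 0.0044
Denominator = 84.5 * (0.15^(1/3) - 0.15/2) = 38.5598
nu = 0.0044 / 38.5598 = 1.1460e-04 mol/cm^3

1.1460e-04 mol/cm^3


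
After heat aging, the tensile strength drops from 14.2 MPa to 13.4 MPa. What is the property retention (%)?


Retention = aged / original * 100
= 13.4 / 14.2 * 100
= 94.4%

94.4%


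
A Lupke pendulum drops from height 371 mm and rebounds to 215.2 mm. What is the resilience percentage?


Resilience = h_rebound / h_drop * 100
= 215.2 / 371 * 100
= 58.0%

58.0%


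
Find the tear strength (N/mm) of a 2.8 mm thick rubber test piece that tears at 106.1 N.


Tear strength = force / thickness
= 106.1 / 2.8
= 37.89 N/mm

37.89 N/mm


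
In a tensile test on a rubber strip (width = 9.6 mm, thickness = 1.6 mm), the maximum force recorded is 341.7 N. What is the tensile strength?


Area = width * thickness = 9.6 * 1.6 = 15.36 mm^2
TS = force / area = 341.7 / 15.36 = 22.25 MPa

22.25 MPa


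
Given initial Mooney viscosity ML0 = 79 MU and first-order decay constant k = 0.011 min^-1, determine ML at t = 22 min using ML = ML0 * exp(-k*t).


ML = ML0 * exp(-k * t)
ML = 79 * exp(-0.011 * 22)
ML = 79 * 0.7851
ML = 62.02 MU

62.02 MU


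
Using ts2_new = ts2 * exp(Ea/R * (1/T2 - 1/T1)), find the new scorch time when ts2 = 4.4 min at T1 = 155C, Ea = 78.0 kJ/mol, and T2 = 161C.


Convert temperatures: T1 = 155 + 273.15 = 428.15 K, T2 = 161 + 273.15 = 434.15 K
ts2_new = 4.4 * exp(78000 / 8.314 * (1/434.15 - 1/428.15))
1/T2 - 1/T1 = -3.2279e-05
ts2_new = 3.25 min

3.25 min


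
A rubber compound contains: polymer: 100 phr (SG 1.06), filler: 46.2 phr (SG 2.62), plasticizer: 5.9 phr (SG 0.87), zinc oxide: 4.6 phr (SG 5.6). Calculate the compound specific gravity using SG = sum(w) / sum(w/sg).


Sum of weights = 156.7
Volume contributions:
  polymer: 100/1.06 = 94.3396
  filler: 46.2/2.62 = 17.6336
  plasticizer: 5.9/0.87 = 6.7816
  zinc oxide: 4.6/5.6 = 0.8214
Sum of volumes = 119.5762
SG = 156.7 / 119.5762 = 1.31

SG = 1.31


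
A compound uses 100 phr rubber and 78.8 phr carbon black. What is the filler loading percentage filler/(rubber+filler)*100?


Filler % = filler / (rubber + filler) * 100
= 78.8 / (100 + 78.8) * 100
= 78.8 / 178.8 * 100
= 44.07%

44.07%


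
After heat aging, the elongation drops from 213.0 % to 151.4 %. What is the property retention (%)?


Retention = aged / original * 100
= 151.4 / 213.0 * 100
= 71.1%

71.1%


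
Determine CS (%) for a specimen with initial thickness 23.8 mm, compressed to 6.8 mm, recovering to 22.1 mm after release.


CS = (t0 - recovered) / (t0 - ts) * 100
= (23.8 - 22.1) / (23.8 - 6.8) * 100
= 1.7 / 17.0 * 100
= 10.0%

10.0%


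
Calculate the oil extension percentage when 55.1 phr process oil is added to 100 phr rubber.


Oil % = oil / (100 + oil) * 100
= 55.1 / (100 + 55.1) * 100
= 55.1 / 155.1 * 100
= 35.53%

35.53%


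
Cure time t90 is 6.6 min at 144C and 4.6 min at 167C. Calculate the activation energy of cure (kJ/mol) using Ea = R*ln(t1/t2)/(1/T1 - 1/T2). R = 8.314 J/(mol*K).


T1 = 417.15 K, T2 = 440.15 K
1/T1 - 1/T2 = 1.2527e-04
ln(t1/t2) = ln(6.6/4.6) = 0.3610
Ea = 8.314 * 0.3610 / 1.2527e-04 = 23960.6389 J/mol
Ea = 23.96 kJ/mol

23.96 kJ/mol


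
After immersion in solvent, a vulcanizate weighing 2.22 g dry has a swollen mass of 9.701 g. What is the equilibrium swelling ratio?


Q = W_swollen / W_dry
Q = 9.701 / 2.22
Q = 4.37

Q = 4.37


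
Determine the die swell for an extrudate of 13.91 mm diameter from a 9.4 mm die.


Die swell ratio = D_extrudate / D_die
= 13.91 / 9.4
= 1.48

Die swell = 1.48


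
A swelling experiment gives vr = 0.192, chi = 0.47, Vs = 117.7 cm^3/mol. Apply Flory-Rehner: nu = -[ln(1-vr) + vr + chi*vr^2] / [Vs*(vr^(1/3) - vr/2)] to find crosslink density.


ln(1 - vr) = ln(1 - 0.192) = -0.2132
Numerator = -((-0.2132) + 0.192 + 0.47 * 0.192^2) = 0.0039
Denominator = 117.7 * (0.192^(1/3) - 0.192/2) = 56.6019
nu = 0.0039 / 56.6019 = 6.8322e-05 mol/cm^3

6.8322e-05 mol/cm^3


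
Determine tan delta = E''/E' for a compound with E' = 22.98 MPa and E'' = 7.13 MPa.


tan delta = E'' / E'
= 7.13 / 22.98
= 0.3103

tan delta = 0.3103


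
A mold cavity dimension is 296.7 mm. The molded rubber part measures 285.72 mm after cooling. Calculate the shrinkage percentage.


Shrinkage = (mold - part) / mold * 100
= (296.7 - 285.72) / 296.7 * 100
= 10.98 / 296.7 * 100
= 3.7%

3.7%


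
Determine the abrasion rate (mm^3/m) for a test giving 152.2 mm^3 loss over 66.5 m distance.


Rate = volume_loss / distance
= 152.2 / 66.5
= 2.289 mm^3/m

2.289 mm^3/m


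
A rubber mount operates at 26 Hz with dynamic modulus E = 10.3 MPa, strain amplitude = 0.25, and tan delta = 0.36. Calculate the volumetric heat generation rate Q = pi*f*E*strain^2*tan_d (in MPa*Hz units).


Q = pi * f * E * strain^2 * tan_d
= pi * 26 * 10.3 * 0.25^2 * 0.36
= pi * 26 * 10.3 * 0.0625 * 0.36
= 18.9297

Q = 18.9297


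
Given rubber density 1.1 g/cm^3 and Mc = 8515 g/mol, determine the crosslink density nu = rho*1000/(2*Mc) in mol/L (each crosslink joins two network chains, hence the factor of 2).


nu = rho * 1000 / (2 * Mc)
nu = 1.1 * 1000 / (2 * 8515)
nu = 1100.0 / 17030
nu = 0.0646 mol/L

0.0646 mol/L


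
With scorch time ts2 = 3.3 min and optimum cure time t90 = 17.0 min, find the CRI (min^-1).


CRI = 100 / (t90 - ts2)
= 100 / (17.0 - 3.3)
= 100 / 13.7
= 7.3 min^-1

7.3 min^-1


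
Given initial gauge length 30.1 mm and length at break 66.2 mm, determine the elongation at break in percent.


Elongation = (Lf - L0) / L0 * 100
= (66.2 - 30.1) / 30.1 * 100
= 36.1 / 30.1 * 100
= 119.9%

119.9%


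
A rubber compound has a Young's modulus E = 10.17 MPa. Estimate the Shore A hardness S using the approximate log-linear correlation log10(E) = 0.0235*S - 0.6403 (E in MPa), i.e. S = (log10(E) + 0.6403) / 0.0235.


log10(E) = 0.0235*S - 0.6403  =>  S = (log10(E) + 0.6403) / 0.0235
log10(10.17) = 1.007321
S = (1.007321 + 0.6403) / 0.0235 = 1.647621 / 0.0235
S = 70.1

Shore A = 70.1


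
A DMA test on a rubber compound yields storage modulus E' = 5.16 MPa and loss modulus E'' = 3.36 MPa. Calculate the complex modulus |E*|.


|E*| = sqrt(E'^2 + E''^2)
= sqrt(5.16^2 + 3.36^2)
= sqrt(26.6256 + 11.2896)
= 6.158 MPa

6.158 MPa


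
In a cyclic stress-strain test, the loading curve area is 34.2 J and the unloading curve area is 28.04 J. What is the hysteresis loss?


Hysteresis loss = loading - unloading
= 34.2 - 28.04
= 6.16 J

6.16 J


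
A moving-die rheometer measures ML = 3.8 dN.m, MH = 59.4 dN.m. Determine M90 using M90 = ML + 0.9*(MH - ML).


M90 = ML + 0.9 * (MH - ML)
M90 = 3.8 + 0.9 * (59.4 - 3.8)
M90 = 3.8 + 0.9 * 55.6
M90 = 53.84 dN.m

53.84 dN.m


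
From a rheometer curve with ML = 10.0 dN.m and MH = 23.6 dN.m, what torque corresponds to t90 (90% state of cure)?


M90 = ML + 0.9 * (MH - ML)
M90 = 10.0 + 0.9 * (23.6 - 10.0)
M90 = 10.0 + 0.9 * 13.6
M90 = 22.24 dN.m

22.24 dN.m


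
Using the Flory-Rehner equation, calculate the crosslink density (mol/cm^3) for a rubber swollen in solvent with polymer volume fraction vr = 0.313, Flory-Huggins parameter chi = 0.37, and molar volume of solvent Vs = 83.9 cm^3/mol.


ln(1 - vr) = ln(1 - 0.313) = -0.3754
Numerator = -((-0.3754) + 0.313 + 0.37 * 0.313^2) = 0.0262
Denominator = 83.9 * (0.313^(1/3) - 0.313/2) = 43.8349
nu = 0.0262 / 43.8349 = 5.9707e-04 mol/cm^3

5.9707e-04 mol/cm^3


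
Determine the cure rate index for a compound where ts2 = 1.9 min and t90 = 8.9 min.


CRI = 100 / (t90 - ts2)
= 100 / (8.9 - 1.9)
= 100 / 7.0
= 14.29 min^-1

14.29 min^-1


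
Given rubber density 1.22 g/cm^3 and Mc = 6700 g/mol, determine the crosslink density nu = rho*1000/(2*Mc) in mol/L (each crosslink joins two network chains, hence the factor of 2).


nu = rho * 1000 / (2 * Mc)
nu = 1.22 * 1000 / (2 * 6700)
nu = 1220.0 / 13400
nu = 0.0910 mol/L

0.0910 mol/L


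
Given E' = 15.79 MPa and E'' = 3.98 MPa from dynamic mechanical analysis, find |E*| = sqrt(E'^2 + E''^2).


|E*| = sqrt(E'^2 + E''^2)
= sqrt(15.79^2 + 3.98^2)
= sqrt(249.3241 + 15.8404)
= 16.284 MPa

16.284 MPa


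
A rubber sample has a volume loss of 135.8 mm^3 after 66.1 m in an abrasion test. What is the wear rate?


Rate = volume_loss / distance
= 135.8 / 66.1
= 2.054 mm^3/m

2.054 mm^3/m


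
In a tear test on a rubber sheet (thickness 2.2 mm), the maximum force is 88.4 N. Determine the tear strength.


Tear strength = force / thickness
= 88.4 / 2.2
= 40.18 N/mm

40.18 N/mm


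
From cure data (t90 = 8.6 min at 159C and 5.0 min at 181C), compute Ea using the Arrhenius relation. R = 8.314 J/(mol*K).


T1 = 432.15 K, T2 = 454.15 K
1/T1 - 1/T2 = 1.1210e-04
ln(t1/t2) = ln(8.6/5.0) = 0.5423
Ea = 8.314 * 0.5423 / 1.1210e-04 = 40223.5347 J/mol
Ea = 40.22 kJ/mol

40.22 kJ/mol


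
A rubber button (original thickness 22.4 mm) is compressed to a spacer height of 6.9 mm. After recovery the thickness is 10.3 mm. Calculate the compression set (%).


CS = (t0 - recovered) / (t0 - ts) * 100
= (22.4 - 10.3) / (22.4 - 6.9) * 100
= 12.1 / 15.5 * 100
= 78.1%

78.1%


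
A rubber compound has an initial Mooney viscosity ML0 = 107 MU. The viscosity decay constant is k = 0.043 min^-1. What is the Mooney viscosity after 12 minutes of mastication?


ML = ML0 * exp(-k * t)
ML = 107 * exp(-0.043 * 12)
ML = 107 * 0.5969
ML = 63.87 MU

63.87 MU


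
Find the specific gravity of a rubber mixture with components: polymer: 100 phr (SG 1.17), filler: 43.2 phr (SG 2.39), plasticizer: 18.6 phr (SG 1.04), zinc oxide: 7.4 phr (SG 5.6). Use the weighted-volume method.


Sum of weights = 169.2
Volume contributions:
  polymer: 100/1.17 = 85.4701
  filler: 43.2/2.39 = 18.0753
  plasticizer: 18.6/1.04 = 17.8846
  zinc oxide: 7.4/5.6 = 1.3214
Sum of volumes = 122.7514
SG = 169.2 / 122.7514 = 1.378

SG = 1.378


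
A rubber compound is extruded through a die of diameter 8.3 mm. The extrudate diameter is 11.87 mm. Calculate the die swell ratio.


Die swell ratio = D_extrudate / D_die
= 11.87 / 8.3
= 1.43

Die swell = 1.43


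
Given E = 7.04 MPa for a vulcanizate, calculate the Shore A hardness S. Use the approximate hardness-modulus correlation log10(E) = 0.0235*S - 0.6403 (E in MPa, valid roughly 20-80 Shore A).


log10(E) = 0.0235*S - 0.6403  =>  S = (log10(E) + 0.6403) / 0.0235
log10(7.04) = 0.847573
S = (0.847573 + 0.6403) / 0.0235 = 1.487873 / 0.0235
S = 63.3

Shore A = 63.3


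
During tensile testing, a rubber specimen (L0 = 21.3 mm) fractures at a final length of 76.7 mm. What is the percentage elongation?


Elongation = (Lf - L0) / L0 * 100
= (76.7 - 21.3) / 21.3 * 100
= 55.4 / 21.3 * 100
= 260.1%

260.1%


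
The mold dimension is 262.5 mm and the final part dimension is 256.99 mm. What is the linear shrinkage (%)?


Shrinkage = (mold - part) / mold * 100
= (262.5 - 256.99) / 262.5 * 100
= 5.51 / 262.5 * 100
= 2.1%

2.1%


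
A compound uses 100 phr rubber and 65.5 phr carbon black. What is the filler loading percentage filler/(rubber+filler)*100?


Filler % = filler / (rubber + filler) * 100
= 65.5 / (100 + 65.5) * 100
= 65.5 / 165.5 * 100
= 39.58%

39.58%


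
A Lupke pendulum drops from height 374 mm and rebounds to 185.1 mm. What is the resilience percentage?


Resilience = h_rebound / h_drop * 100
= 185.1 / 374 * 100
= 49.5%

49.5%


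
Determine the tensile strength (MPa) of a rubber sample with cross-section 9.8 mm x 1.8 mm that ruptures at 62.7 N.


Area = width * thickness = 9.8 * 1.8 = 17.64 mm^2
TS = force / area = 62.7 / 17.64 = 3.55 MPa

3.55 MPa


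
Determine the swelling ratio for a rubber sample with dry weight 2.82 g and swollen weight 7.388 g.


Q = W_swollen / W_dry
Q = 7.388 / 2.82
Q = 2.62

Q = 2.62


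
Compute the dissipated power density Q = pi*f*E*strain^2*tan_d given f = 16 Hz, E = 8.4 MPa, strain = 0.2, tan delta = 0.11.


Q = pi * f * E * strain^2 * tan_d
= pi * 16 * 8.4 * 0.2^2 * 0.11
= pi * 16 * 8.4 * 0.0400 * 0.11
= 1.8578

Q = 1.8578


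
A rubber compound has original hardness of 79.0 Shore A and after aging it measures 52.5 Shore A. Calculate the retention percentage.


Retention = aged / original * 100
= 52.5 / 79.0 * 100
= 66.5%

66.5%


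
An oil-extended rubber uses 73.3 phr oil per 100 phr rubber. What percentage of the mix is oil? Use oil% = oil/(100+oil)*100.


Oil % = oil / (100 + oil) * 100
= 73.3 / (100 + 73.3) * 100
= 73.3 / 173.3 * 100
= 42.3%

42.3%


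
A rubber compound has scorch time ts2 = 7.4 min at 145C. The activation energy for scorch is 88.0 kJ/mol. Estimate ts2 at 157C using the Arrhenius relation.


Convert temperatures: T1 = 145 + 273.15 = 418.15 K, T2 = 157 + 273.15 = 430.15 K
ts2_new = 7.4 * exp(88000 / 8.314 * (1/430.15 - 1/418.15))
1/T2 - 1/T1 = -6.6716e-05
ts2_new = 3.65 min

3.65 min


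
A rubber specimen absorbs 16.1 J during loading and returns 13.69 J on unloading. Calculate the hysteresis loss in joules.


Hysteresis loss = loading - unloading
= 16.1 - 13.69
= 2.41 J

2.41 J


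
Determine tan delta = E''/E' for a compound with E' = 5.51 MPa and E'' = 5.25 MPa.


tan delta = E'' / E'
= 5.25 / 5.51
= 0.9528

tan delta = 0.9528


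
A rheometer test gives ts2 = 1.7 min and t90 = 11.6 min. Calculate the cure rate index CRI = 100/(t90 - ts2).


CRI = 100 / (t90 - ts2)
= 100 / (11.6 - 1.7)
= 100 / 9.9
= 10.1 min^-1

10.1 min^-1


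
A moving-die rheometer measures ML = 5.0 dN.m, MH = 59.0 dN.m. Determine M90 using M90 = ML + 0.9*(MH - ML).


M90 = ML + 0.9 * (MH - ML)
M90 = 5.0 + 0.9 * (59.0 - 5.0)
M90 = 5.0 + 0.9 * 54.0
M90 = 53.6 dN.m

53.6 dN.m


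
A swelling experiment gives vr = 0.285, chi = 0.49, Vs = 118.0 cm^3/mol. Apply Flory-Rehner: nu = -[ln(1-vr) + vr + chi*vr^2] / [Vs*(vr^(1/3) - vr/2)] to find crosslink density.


ln(1 - vr) = ln(1 - 0.285) = -0.3355
Numerator = -((-0.3355) + 0.285 + 0.49 * 0.285^2) = 0.0107
Denominator = 118.0 * (0.285^(1/3) - 0.285/2) = 60.8390
nu = 0.0107 / 60.8390 = 1.7542e-04 mol/cm^3

1.7542e-04 mol/cm^3


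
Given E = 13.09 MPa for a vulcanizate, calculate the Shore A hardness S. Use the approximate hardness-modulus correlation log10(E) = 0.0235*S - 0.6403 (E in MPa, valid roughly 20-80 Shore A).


log10(E) = 0.0235*S - 0.6403  =>  S = (log10(E) + 0.6403) / 0.0235
log10(13.09) = 1.116940
S = (1.116940 + 0.6403) / 0.0235 = 1.757240 / 0.0235
S = 74.8

Shore A = 74.8


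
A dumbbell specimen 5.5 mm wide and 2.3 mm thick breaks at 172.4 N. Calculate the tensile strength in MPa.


Area = width * thickness = 5.5 * 2.3 = 12.65 mm^2
TS = force / area = 172.4 / 12.65 = 13.63 MPa

13.63 MPa


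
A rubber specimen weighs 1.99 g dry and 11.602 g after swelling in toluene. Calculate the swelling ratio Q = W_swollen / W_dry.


Q = W_swollen / W_dry
Q = 11.602 / 1.99
Q = 5.83

Q = 5.83


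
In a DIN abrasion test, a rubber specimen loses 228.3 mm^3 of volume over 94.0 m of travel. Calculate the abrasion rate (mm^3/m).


Rate = volume_loss / distance
= 228.3 / 94.0
= 2.429 mm^3/m

2.429 mm^3/m


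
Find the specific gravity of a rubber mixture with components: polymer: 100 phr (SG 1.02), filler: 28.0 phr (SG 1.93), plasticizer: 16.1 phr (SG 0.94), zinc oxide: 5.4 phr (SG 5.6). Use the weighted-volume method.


Sum of weights = 149.5
Volume contributions:
  polymer: 100/1.02 = 98.0392
  filler: 28.0/1.93 = 14.5078
  plasticizer: 16.1/0.94 = 17.1277
  zinc oxide: 5.4/5.6 = 0.9643
Sum of volumes = 130.6389
SG = 149.5 / 130.6389 = 1.144

SG = 1.144


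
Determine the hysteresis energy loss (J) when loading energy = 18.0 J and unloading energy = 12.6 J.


Hysteresis loss = loading - unloading
= 18.0 - 12.6
= 5.4 J

5.4 J


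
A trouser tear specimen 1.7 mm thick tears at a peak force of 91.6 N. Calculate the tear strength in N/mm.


Tear strength = force / thickness
= 91.6 / 1.7
= 53.88 N/mm

53.88 N/mm


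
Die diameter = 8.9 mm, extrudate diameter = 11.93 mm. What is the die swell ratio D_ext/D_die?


Die swell ratio = D_extrudate / D_die
= 11.93 / 8.9
= 1.34

Die swell = 1.34


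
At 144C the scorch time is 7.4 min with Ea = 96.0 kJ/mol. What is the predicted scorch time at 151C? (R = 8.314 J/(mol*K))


Convert temperatures: T1 = 144 + 273.15 = 417.15 K, T2 = 151 + 273.15 = 424.15 K
ts2_new = 7.4 * exp(96000 / 8.314 * (1/424.15 - 1/417.15))
1/T2 - 1/T1 = -3.9563e-05
ts2_new = 4.69 min

4.69 min


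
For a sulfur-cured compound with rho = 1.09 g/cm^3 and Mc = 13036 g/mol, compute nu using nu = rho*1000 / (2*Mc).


nu = rho * 1000 / (2 * Mc)
nu = 1.09 * 1000 / (2 * 13036)
nu = 1090.0 / 26072
nu = 0.0418 mol/L

0.0418 mol/L


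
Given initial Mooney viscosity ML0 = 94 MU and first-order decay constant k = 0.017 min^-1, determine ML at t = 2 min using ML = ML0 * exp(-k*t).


ML = ML0 * exp(-k * t)
ML = 94 * exp(-0.017 * 2)
ML = 94 * 0.9666
ML = 90.86 MU

90.86 MU


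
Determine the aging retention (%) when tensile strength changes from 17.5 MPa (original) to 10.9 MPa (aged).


Retention = aged / original * 100
= 10.9 / 17.5 * 100
= 62.3%

62.3%


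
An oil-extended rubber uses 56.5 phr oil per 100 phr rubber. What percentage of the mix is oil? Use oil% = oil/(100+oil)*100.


Oil % = oil / (100 + oil) * 100
= 56.5 / (100 + 56.5) * 100
= 56.5 / 156.5 * 100
= 36.1%

36.1%


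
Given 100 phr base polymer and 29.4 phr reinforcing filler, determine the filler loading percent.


Filler % = filler / (rubber + filler) * 100
= 29.4 / (100 + 29.4) * 100
= 29.4 / 129.4 * 100
= 22.72%

22.72%


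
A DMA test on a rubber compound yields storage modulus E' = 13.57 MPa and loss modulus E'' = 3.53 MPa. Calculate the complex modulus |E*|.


|E*| = sqrt(E'^2 + E''^2)
= sqrt(13.57^2 + 3.53^2)
= sqrt(184.1449 + 12.4609)
= 14.022 MPa

14.022 MPa


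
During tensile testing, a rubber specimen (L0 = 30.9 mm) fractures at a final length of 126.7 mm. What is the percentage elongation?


Elongation = (Lf - L0) / L0 * 100
= (126.7 - 30.9) / 30.9 * 100
= 95.8 / 30.9 * 100
= 310.0%

310.0%


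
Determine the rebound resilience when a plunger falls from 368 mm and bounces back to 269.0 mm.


Resilience = h_rebound / h_drop * 100
= 269.0 / 368 * 100
= 73.1%

73.1%


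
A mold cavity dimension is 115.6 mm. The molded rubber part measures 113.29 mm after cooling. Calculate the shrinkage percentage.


Shrinkage = (mold - part) / mold * 100
= (115.6 - 113.29) / 115.6 * 100
= 2.31 / 115.6 * 100
= 2.0%

2.0%


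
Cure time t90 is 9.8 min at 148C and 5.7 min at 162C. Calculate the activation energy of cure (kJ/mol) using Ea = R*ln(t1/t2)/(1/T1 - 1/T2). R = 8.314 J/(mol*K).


T1 = 421.15 K, T2 = 435.15 K
1/T1 - 1/T2 = 7.6393e-05
ln(t1/t2) = ln(9.8/5.7) = 0.5419
Ea = 8.314 * 0.5419 / 7.6393e-05 = 58977.9836 J/mol
Ea = 58.98 kJ/mol

58.98 kJ/mol


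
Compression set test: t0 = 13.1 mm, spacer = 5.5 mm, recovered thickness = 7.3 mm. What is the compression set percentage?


CS = (t0 - recovered) / (t0 - ts) * 100
= (13.1 - 7.3) / (13.1 - 5.5) * 100
= 5.8 / 7.6 * 100
= 76.3%

76.3%


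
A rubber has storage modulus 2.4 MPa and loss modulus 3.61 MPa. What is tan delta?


tan delta = E'' / E'
= 3.61 / 2.4
= 1.5042

tan delta = 1.5042


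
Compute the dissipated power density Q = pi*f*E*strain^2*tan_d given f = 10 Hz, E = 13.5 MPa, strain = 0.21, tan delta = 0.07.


Q = pi * f * E * strain^2 * tan_d
= pi * 10 * 13.5 * 0.21^2 * 0.07
= pi * 10 * 13.5 * 0.0441 * 0.07
= 1.3092

Q = 1.3092


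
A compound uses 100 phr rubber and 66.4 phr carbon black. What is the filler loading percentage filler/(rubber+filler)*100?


Filler % = filler / (rubber + filler) * 100
= 66.4 / (100 + 66.4) * 100
= 66.4 / 166.4 * 100
= 39.9%

39.9%


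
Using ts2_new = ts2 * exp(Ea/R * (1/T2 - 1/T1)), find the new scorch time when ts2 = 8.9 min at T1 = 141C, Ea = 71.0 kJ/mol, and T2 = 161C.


Convert temperatures: T1 = 141 + 273.15 = 414.15 K, T2 = 161 + 273.15 = 434.15 K
ts2_new = 8.9 * exp(71000 / 8.314 * (1/434.15 - 1/414.15))
1/T2 - 1/T1 = -1.1123e-04
ts2_new = 3.44 min

3.44 min


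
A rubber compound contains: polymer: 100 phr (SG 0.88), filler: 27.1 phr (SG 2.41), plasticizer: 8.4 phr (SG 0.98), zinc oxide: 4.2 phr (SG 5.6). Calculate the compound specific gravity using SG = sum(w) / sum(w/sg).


Sum of weights = 139.7
Volume contributions:
  polymer: 100/0.88 = 113.6364
  filler: 27.1/2.41 = 11.2448
  plasticizer: 8.4/0.98 = 8.5714
  zinc oxide: 4.2/5.6 = 0.7500
Sum of volumes = 134.2026
SG = 139.7 / 134.2026 = 1.041

SG = 1.041


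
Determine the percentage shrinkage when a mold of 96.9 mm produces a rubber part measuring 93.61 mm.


Shrinkage = (mold - part) / mold * 100
= (96.9 - 93.61) / 96.9 * 100
= 3.29 / 96.9 * 100
= 3.4%

3.4%


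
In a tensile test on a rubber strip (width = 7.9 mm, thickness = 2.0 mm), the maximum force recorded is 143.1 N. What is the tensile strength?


Area = width * thickness = 7.9 * 2.0 = 15.8 mm^2
TS = force / area = 143.1 / 15.8 = 9.06 MPa

9.06 MPa


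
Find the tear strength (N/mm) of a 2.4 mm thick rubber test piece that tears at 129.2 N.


Tear strength = force / thickness
= 129.2 / 2.4
= 53.83 N/mm

53.83 N/mm


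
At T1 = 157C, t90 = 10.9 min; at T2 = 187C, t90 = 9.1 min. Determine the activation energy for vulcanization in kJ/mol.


T1 = 430.15 K, T2 = 460.15 K
1/T1 - 1/T2 = 1.5157e-04
ln(t1/t2) = ln(10.9/9.1) = 0.1805
Ea = 8.314 * 0.1805 / 1.5157e-04 = 9900.5052 J/mol
Ea = 9.9 kJ/mol

9.9 kJ/mol


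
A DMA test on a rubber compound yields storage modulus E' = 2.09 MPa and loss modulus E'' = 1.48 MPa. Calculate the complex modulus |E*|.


|E*| = sqrt(E'^2 + E''^2)
= sqrt(2.09^2 + 1.48^2)
= sqrt(4.3681 + 2.1904)
= 2.561 MPa

2.561 MPa


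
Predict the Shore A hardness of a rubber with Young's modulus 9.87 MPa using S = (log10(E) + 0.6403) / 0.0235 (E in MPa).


log10(E) = 0.0235*S - 0.6403  =>  S = (log10(E) + 0.6403) / 0.0235
log10(9.87) = 0.994317
S = (0.994317 + 0.6403) / 0.0235 = 1.634617 / 0.0235
S = 69.6

Shore A = 69.6


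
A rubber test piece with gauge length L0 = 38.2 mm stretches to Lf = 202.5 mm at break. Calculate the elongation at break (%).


Elongation = (Lf - L0) / L0 * 100
= (202.5 - 38.2) / 38.2 * 100
= 164.3 / 38.2 * 100
= 430.1%

430.1%


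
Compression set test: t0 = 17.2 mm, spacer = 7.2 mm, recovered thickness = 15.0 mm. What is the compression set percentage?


CS = (t0 - recovered) / (t0 - ts) * 100
= (17.2 - 15.0) / (17.2 - 7.2) * 100
= 2.2 / 10.0 * 100
= 22.0%

22.0%


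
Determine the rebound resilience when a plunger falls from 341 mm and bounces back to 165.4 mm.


Resilience = h_rebound / h_drop * 100
= 165.4 / 341 * 100
= 48.5%

48.5%


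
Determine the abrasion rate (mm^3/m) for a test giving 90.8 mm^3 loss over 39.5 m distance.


Rate = volume_loss / distance
= 90.8 / 39.5
= 2.299 mm^3/m

2.299 mm^3/m


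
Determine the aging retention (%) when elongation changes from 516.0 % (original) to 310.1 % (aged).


Retention = aged / original * 100
= 310.1 / 516.0 * 100
= 60.1%

60.1%


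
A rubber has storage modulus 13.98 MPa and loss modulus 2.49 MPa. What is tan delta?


tan delta = E'' / E'
= 2.49 / 13.98
= 0.1781

tan delta = 0.1781


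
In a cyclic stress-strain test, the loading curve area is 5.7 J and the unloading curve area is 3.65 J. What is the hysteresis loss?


Hysteresis loss = loading - unloading
= 5.7 - 3.65
= 2.05 J

2.05 J


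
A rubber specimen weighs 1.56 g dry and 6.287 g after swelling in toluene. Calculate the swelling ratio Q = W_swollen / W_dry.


Q = W_swollen / W_dry
Q = 6.287 / 1.56
Q = 4.03

Q = 4.03


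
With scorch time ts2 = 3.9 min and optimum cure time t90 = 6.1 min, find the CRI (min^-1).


CRI = 100 / (t90 - ts2)
= 100 / (6.1 - 3.9)
= 100 / 2.2
= 45.45 min^-1

45.45 min^-1


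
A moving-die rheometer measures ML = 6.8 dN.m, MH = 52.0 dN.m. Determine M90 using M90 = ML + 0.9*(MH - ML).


M90 = ML + 0.9 * (MH - ML)
M90 = 6.8 + 0.9 * (52.0 - 6.8)
M90 = 6.8 + 0.9 * 45.2
M90 = 47.48 dN.m

47.48 dN.m


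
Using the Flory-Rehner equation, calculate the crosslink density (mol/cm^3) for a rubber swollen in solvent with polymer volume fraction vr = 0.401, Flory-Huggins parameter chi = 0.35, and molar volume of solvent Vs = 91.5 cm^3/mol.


ln(1 - vr) = ln(1 - 0.401) = -0.5125
Numerator = -((-0.5125) + 0.401 + 0.35 * 0.401^2) = 0.0552
Denominator = 91.5 * (0.401^(1/3) - 0.401/2) = 49.1282
nu = 0.0552 / 49.1282 = 0.0011 mol/cm^3

0.0011 mol/cm^3


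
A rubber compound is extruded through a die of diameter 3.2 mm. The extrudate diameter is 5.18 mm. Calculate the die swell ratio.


Die swell ratio = D_extrudate / D_die
= 5.18 / 3.2
= 1.619

Die swell = 1.619


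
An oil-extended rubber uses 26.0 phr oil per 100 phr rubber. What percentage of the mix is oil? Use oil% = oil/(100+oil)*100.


Oil % = oil / (100 + oil) * 100
= 26.0 / (100 + 26.0) * 100
= 26.0 / 126.0 * 100
= 20.63%

20.63%


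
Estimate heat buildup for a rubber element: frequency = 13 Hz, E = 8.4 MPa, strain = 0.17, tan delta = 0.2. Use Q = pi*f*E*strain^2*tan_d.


Q = pi * f * E * strain^2 * tan_d
= pi * 13 * 8.4 * 0.17^2 * 0.2
= pi * 13 * 8.4 * 0.0289 * 0.2
= 1.9829

Q = 1.9829


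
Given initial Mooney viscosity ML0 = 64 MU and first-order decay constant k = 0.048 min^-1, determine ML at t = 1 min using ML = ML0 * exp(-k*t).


ML = ML0 * exp(-k * t)
ML = 64 * exp(-0.048 * 1)
ML = 64 * 0.9531
ML = 61.0 MU

61.0 MU
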